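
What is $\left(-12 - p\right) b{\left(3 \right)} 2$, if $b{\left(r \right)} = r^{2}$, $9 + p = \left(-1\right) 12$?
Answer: $162$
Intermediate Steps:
$p = -21$ ($p = -9 - 12 = -21$)
$\left(-12 - p\right) b{\left(3 \right)} 2 = \left(-12 - -21\right) 3^{2} \cdot 2 = \left(-12 + 21\right) 9 \cdot 2 = 9 \cdot 9 \cdot 2 = 81 \cdot 2 = 162$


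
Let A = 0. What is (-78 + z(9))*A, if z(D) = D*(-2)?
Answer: 0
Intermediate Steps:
z(D) = -2*D
(-78 + z(9))*A = (-78 - 2*9)*0 = (-78 - 18)*0 = -96*0 = 0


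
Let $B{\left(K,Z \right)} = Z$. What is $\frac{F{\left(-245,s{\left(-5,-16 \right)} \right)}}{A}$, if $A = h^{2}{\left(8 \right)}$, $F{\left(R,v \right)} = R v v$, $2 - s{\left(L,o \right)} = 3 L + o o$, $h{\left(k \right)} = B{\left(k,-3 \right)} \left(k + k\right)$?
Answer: $- \frac{13994645}{2304} \approx -6074.1$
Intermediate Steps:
$h{\left(k \right)} = - 6 k$ ($h{\left(k \right)} = - 3 \left(k + k\right) = - 3 \cdot 2 k = - 6 k$)
$s{\left(L,o \right)} = 2 - o^{2} - 3 L$ ($s{\left(L,o \right)} = 2 - \left(3 L + o o\right) = 2 - \left(3 L + o^{2}\right) = 2 - \left(o^{2} + 3 L\right) = 2 - o^{2} - 3 L$)
$F{\left(R,v \right)} = R v^{2}$
$A = 2304$ ($A = \left(\left(-6\right) 8\right)^{2} = \left(-48\right)^{2} = 2304$)
$\frac{F{\left(-245,s{\left(-5,-16 \right)} \right)}}{A} = \frac{\left(-245\right) \left(2 - \left(-16\right)^{2} - -15\right)^{2}}{2304} = - 245 \left(2 - 256 + 15\right)^{2} \cdot \frac{1}{2304} = - 245 \left(-239\right)^{2} \cdot \frac{1}{2304} = \left(-245\right) 57121 \cdot \frac{1}{2304} = \left(-13994645\right) \frac{1}{2304} = - \frac{13994645}{2304}$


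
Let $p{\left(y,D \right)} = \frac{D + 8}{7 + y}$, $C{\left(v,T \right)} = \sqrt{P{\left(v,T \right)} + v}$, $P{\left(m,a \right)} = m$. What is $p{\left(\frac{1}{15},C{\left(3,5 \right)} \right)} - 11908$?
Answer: $- \frac{631064}{53} + \frac{15 \sqrt{6}}{106} \approx -11907.0$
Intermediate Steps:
$C{\left(v,T \right)} = \sqrt{2} \sqrt{v}$ ($C{\left(v,T \right)} = \sqrt{v + v} = \sqrt{2 v} = \sqrt{2} \sqrt{v}$)
$p{\left(y,D \right)} = \frac{8 + D}{7 + y}$
$p{\left(\frac{1}{15},C{\left(3,5 \right)} \right)} - 11908 = \frac{8 + \sqrt{2} \sqrt{3}}{7 + \frac{1}{15}} - 11908 = \frac{8 + \sqrt{6}}{7 + \frac{1}{15}} - 11908 = \frac{8 + \sqrt{6}}{\frac{106}{15}} - 11908 = \frac{15 \left(8 + \sqrt{6}\right)}{106} - 11908 = \left(\frac{60}{53} + \frac{15 \sqrt{6}}{106}\right) - 11908 = - \frac{631064}{53} + \frac{15 \sqrt{6}}{106}$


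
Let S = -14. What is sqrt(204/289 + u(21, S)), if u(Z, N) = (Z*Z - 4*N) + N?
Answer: sqrt(139791)/17 ≈ 21.993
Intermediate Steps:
u(Z, N) = Z**2 - 3*N (u(Z, N) = (Z**2 - 4*N) + N = Z**2 - 3*N)
sqrt(204/289 + u(21, S)) = sqrt(204/289 + (21**2 - 3*(-14))) = sqrt(204*(1/289) + (441 + 42)) = sqrt(12/17 + 483) = sqrt(8223/17) = sqrt(139791)/17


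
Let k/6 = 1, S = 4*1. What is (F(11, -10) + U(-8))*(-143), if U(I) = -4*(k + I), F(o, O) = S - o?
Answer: -143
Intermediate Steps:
S = 4
k = 6 (k = 6*1 = 6)
F(o, O) = 4 - o
U(I) = -24 - 4*I (U(I) = -4*(6 + I) = -24 - 4*I)
(F(11, -10) + U(-8))*(-143) = ((4 - 1*11) + (-24 - 4*(-8)))*(-143) = ((4 - 11) + (-24 + 32))*(-143) = (-7 + 8)*(-143) = 1*(-143) = -143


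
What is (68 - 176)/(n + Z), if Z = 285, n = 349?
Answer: -54/317 ≈ -0.17035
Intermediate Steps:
(68 - 176)/(n + Z) = (68 - 176)/(349 + 285) = -108/634 = -108*1/634 = -54/317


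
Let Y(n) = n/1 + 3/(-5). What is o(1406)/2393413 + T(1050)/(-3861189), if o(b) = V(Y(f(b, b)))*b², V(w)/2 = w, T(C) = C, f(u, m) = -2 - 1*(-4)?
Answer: 35616186144602/15402366580095 ≈ 2.3124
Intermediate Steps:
f(u, m) = 2 (f(u, m) = -2 + 4 = 2)
Y(n) = -⅗ + n (Y(n) = n*1 + 3*(-⅕) = n - ⅗ = -⅗ + n)
V(w) = 2*w
o(b) = 14*b²/5 (o(b) = (2*(-⅗ + 2))*b² = (2*(7/5))*b² = 14*b²/5)
o(1406)/2393413 + T(1050)/(-3861189) = ((14/5)*1406²)/2393413 + 1050/(-3861189) = ((14/5)*1976836)*(1/2393413) + 1050*(-1/3861189) = (27675704/5)*(1/2393413) - 350/1287063 = 27675704/11967065 - 350/1287063 = 35616186144602/15402366580095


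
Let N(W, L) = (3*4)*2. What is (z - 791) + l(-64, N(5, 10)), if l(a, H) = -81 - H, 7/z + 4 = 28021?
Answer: -25103225/28017 ≈ -896.00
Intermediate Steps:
z = 7/28017 (z = 7/(-4 + 28021) = 7/28017 ≈ 0.00024985)
N(W, L) = 24 (N(W, L) = 12*2 = 24)
(z - 791) + l(-64, N(5, 10)) = (7/28017 - 791) + (-81 - 1*24) = -22161440/28017 + (-81 - 24) = -22161440/28017 - 105 = -25103225/28017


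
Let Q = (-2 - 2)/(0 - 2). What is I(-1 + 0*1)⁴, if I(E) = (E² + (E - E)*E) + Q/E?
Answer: 1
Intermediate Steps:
Q = 2 (Q = -4/(-2) = -4*(-½) = 2)
I(E) = E² + 2/E (I(E) = (E² + (E - E)*E) + 2/E = (E² + 0*E) + 2/E = (E² + 0) + 2/E = E² + 2/E)
I(-1 + 0*1)⁴ = ((2 + (-1 + 0*1)³)/(-1 + 0*1))⁴ = ((2 + (-1 + 0)³)/(-1 + 0))⁴ = ((2 + (-1)³)/(-1))⁴ = (-(2 - 1))⁴ = (-1*1)⁴ = (-1)⁴ = 1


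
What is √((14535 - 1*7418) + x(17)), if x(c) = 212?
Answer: √7329 ≈ 85.610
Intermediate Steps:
√((14535 - 1*7418) + x(17)) = √((14535 - 1*7418) + 212) = √((14535 - 7418) + 212) = √(7117 + 212) = √7329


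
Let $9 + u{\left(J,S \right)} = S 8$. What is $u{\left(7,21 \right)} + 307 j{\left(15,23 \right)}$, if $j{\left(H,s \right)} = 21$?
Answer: $6606$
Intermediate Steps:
$u{\left(J,S \right)} = -9 + 8 S$ ($u{\left(J,S \right)} = -9 + S 8 = -9 + 8 S$)
$u{\left(7,21 \right)} + 307 j{\left(15,23 \right)} = \left(-9 + 8 \cdot 21\right) + 307 \cdot 21 = \left(-9 + 168\right) + 6447 = 159 + 6447 = 6606$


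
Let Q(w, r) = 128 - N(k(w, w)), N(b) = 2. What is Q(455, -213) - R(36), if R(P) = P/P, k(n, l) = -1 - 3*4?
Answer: 125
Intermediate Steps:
k(n, l) = -13 (k(n, l) = -1 - 12 = -13)
R(P) = 1
Q(w, r) = 126 (Q(w, r) = 128 - 1*2 = 128 - 2 = 126)
Q(455, -213) - R(36) = 126 - 1*1 = 126 - 1 = 125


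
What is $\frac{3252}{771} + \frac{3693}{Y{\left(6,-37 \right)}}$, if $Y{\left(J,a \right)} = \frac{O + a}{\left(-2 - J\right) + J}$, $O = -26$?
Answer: $\frac{655498}{5397} \approx 121.46$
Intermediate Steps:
$Y{\left(J,a \right)} = 13 - \frac{a}{2}$ ($Y{\left(J,a \right)} = \frac{-26 + a}{\left(-2 - J\right) + J} = \frac{-26 + a}{-2} = \left(-26 + a\right) \left(- \frac{1}{2}\right) = 13 - \frac{a}{2}$)
$\frac{3252}{771} + \frac{3693}{Y{\left(6,-37 \right)}} = \frac{3252}{771} + \frac{3693}{13 - - \frac{37}{2}} = 3252 \cdot \frac{1}{771} + \frac{3693}{13 + \frac{37}{2}} = \frac{1084}{257} + \frac{3693}{\frac{63}{2}} = \frac{1084}{257} + 3693 \cdot \frac{2}{63} = \frac{1084}{257} + \frac{2462}{21} = \frac{655498}{5397}$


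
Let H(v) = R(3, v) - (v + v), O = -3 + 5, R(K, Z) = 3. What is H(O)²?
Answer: 1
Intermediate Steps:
O = 2
H(v) = 3 - 2*v (H(v) = 3 - (v + v) = 3 - 2*v)
H(O)² = (3 - 2*2)² = (3 - 4)² = (-1)² = 1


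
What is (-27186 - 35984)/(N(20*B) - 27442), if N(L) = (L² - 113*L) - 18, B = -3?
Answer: 6317/1708 ≈ 3.6985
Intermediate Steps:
N(L) = -18 + L² - 113*L
(-27186 - 35984)/(N(20*B) - 27442) = (-27186 - 35984)/((-18 + (20*(-3))² - 2260*(-3)) - 27442) = -63170/((-18 + (-60)² - 113*(-60)) - 27442) = -63170/((-18 + 3600 + 6780) - 27442) = -63170/(10362 - 27442) = -63170/(-17080) = -63170*(-1/17080) = 6317/1708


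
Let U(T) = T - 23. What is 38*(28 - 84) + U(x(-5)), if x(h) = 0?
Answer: -2151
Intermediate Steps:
U(T) = -23 + T
38*(28 - 84) + U(x(-5)) = 38*(28 - 84) + (-23 + 0) = 38*(-56) - 23 = -2128 - 23 = -2151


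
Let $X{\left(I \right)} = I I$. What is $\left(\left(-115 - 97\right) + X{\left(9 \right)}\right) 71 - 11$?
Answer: $-9312$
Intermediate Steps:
$X{\left(I \right)} = I^{2}$
$\left(\left(-115 - 97\right) + X{\left(9 \right)}\right) 71 - 11 = \left(\left(-115 - 97\right) + 9^{2}\right) 71 - 11 = \left(-212 + 81\right) 71 - 11 = \left(-131\right) 71 - 11 = -9301 - 11 = -9312$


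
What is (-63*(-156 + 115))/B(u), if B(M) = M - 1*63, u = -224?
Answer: -9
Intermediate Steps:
B(M) = -63 + M (B(M) = M - 63 = -63 + M)
(-63*(-156 + 115))/B(u) = (-63*(-156 + 115))/(-63 - 224) = -63*(-41)/(-287) = 2583*(-1/287) = -9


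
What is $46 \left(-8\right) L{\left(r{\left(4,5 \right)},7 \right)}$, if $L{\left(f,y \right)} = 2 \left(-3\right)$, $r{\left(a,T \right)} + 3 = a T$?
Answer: $2208$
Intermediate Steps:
$r{\left(a,T \right)} = -3 + T a$ ($r{\left(a,T \right)} = -3 + a T = -3 + T a$)
$L{\left(f,y \right)} = -6$
$46 \left(-8\right) L{\left(r{\left(4,5 \right)},7 \right)} = 46 \left(-8\right) \left(-6\right) = \left(-368\right) \left(-6\right) = 2208$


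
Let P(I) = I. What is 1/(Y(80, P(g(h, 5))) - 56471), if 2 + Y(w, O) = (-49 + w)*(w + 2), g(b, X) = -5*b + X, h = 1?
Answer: -1/53931 ≈ -1.8542e-5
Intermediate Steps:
g(b, X) = X - 5*b
Y(w, O) = -2 + (-49 + w)*(2 + w) (Y(w, O) = -2 + (-49 + w)*(w + 2) = -2 + (-49 + w)*(2 + w))
1/(Y(80, P(g(h, 5))) - 56471) = 1/((-100 + 80**2 - 47*80) - 56471) = 1/((-100 + 6400 - 3760) - 56471) = 1/(2540 - 56471) = 1/(-53931) = -1/53931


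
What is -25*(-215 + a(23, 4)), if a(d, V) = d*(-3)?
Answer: 7100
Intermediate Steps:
a(d, V) = -3*d
-25*(-215 + a(23, 4)) = -25*(-215 - 3*23) = -25*(-215 - 69) = -25*(-284) = 7100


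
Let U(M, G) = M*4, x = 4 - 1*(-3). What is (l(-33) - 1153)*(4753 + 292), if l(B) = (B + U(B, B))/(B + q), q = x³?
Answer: -360813355/62 ≈ -5.8196e+6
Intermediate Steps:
x = 7 (x = 4 + 3 = 7)
U(M, G) = 4*M
q = 343 (q = 7³ = 343)
l(B) = 5*B/(343 + B) (l(B) = (B + 4*B)/(B + 343) = (5*B)/(343 + B) = 5*B/(343 + B))
(l(-33) - 1153)*(4753 + 292) = (5*(-33)/(343 - 33) - 1153)*(4753 + 292) = (5*(-33)/310 - 1153)*5045 = (5*(-33)*(1/310) - 1153)*5045 = (-33/62 - 1153)*5045 = -71519/62*5045 = -360813355/62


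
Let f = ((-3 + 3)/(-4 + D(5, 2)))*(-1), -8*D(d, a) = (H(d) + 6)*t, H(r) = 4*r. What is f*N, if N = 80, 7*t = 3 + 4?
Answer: 0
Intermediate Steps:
t = 1 (t = (3 + 4)/7 = (⅐)*7 = 1)
D(d, a) = -¾ - d/2 (D(d, a) = -(4*d + 6)/8 = -(6 + 4*d)/8 = -¾ - d/2)
f = 0 (f = ((-3 + 3)/(-4 + (-¾ - ½*5)))*(-1) = (0/(-4 + (-¾ - 5/2)))*(-1) = (0/(-4 - 13/4))*(-1) = (0/(-29/4))*(-1) = (0*(-4/29))*(-1) = 0*(-1) = 0)
f*N = 0*80 = 0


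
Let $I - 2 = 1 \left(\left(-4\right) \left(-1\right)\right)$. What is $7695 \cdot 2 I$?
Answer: $92340$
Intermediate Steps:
$I = 6$ ($I = 2 + 1 \left(\left(-4\right) \left(-1\right)\right) = 2 + 1 \cdot 4 = 2 + 4 = 6$)
$7695 \cdot 2 I = 7695 \cdot 2 \cdot 6 = 7695 \cdot 12 = 92340$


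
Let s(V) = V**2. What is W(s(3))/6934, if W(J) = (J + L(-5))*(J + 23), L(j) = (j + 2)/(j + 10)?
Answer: 672/17335 ≈ 0.038765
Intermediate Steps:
L(j) = (2 + j)/(10 + j)
W(J) = (23 + J)*(-3/5 + J) (W(J) = (J + (2 - 5)/(10 - 5))*(J + 23) = (J - 3/5)*(23 + J) = (-3/5 + J)*(23 + J) = (23 + J)*(-3/5 + J))
W(s(3))/6934 = (-69/5 + (3**2)**2 + (112/5)*3**2)/6934 = (-69/5 + 9**2 + (112/5)*9)*(1/6934) = (-69/5 + 81 + 1008/5)*(1/6934) = (1344/5)*(1/6934) = 672/17335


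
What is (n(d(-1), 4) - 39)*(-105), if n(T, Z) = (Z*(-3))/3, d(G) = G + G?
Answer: 4515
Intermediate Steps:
d(G) = 2*G
n(T, Z) = -Z (n(T, Z) = -3*Z*(1/3) = -Z)
(n(d(-1), 4) - 39)*(-105) = (-1*4 - 39)*(-105) = (-4 - 39)*(-105) = -43*(-105) = 4515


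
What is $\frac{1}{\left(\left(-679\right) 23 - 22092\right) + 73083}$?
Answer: $\frac{1}{35374} \approx 2.8269 \cdot 10^{-5}$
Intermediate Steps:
$\frac{1}{\left(\left(-679\right) 23 - 22092\right) + 73083} = \frac{1}{\left(-15617 - 22092\right) + 73083} = \frac{1}{-37709 + 73083} = \frac{1}{35374}$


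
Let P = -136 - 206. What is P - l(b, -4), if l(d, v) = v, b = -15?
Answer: -338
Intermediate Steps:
P = -342
P - l(b, -4) = -342 - 1*(-4) = -342 + 4 = -338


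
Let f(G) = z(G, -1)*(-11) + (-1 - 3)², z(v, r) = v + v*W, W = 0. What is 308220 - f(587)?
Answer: 314661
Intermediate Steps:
z(v, r) = v (z(v, r) = v + v*0 = v + 0 = v)
f(G) = 16 - 11*G (f(G) = G*(-11) + (-1 - 3)² = -11*G + (-4)² = -11*G + 16 = 16 - 11*G)
308220 - f(587) = 308220 - (16 - 11*587) = 308220 - (16 - 6457) = 308220 - 1*(-6441) = 308220 + 6441 = 314661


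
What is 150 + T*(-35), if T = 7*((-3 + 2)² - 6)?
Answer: 1375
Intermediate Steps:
T = -35 (T = 7*((-1)² - 6) = 7*(1 - 6) = 7*(-5) = -35)
150 + T*(-35) = 150 - 35*(-35) = 150 + 1225 = 1375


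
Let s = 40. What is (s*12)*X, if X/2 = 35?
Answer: 33600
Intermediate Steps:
X = 70 (X = 2*35 = 70)
(s*12)*X = (40*12)*70 = 480*70 = 33600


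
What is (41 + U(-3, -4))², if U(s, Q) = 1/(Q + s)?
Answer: 81796/49 ≈ 1669.3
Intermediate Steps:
(41 + U(-3, -4))² = (41 + 1/(-4 - 3))² = (41 + 1/(-7))² = (41 - ⅐)² = (286/7)² = 81796/49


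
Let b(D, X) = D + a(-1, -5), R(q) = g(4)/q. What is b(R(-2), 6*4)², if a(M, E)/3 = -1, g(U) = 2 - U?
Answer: 4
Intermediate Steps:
a(M, E) = -3 (a(M, E) = 3*(-1) = -3)
R(q) = -2/q (R(q) = (2 - 1*4)/q = (2 - 4)/q = -2/q)
b(D, X) = -3 + D (b(D, X) = D - 3 = -3 + D)
b(R(-2), 6*4)² = (-3 - 2/(-2))² = (-3 - 2*(-½))² = (-3 + 1)² = (-2)² = 4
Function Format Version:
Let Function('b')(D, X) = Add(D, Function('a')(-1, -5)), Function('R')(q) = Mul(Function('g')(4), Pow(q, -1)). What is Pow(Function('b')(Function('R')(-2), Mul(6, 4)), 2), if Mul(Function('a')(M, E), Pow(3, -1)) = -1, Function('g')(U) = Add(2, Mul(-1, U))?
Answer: 4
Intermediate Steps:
Function('a')(M, E) = -3 (Function('a')(M, E) = Mul(3, -1) = -3)
Function('R')(q) = Mul(-2, Pow(q, -1)) (Function('R')(q) = Mul(Add(2, Mul(-1, 4)), Pow(q, -1)) = Mul(Add(2, -4), Pow(q, -1)) = Mul(-2, Pow(q, -1)))
Function('b')(D, X) = Add(-3, D) (Function('b')(D, X) = Add(D, -3) = Add(-3, D))
Pow(Function('b')(Function('R')(-2), Mul(6, 4)), 2) = Pow(Add(-3, Mul(-2, Pow(-2, -1))), 2) = Pow(Add(-3, Mul(-2, Rational(-1, 2))), 2) = Pow(Add(-3, 1), 2) = Pow(-2, 2) = 4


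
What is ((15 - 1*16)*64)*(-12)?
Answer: 768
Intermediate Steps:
((15 - 1*16)*64)*(-12) = ((15 - 16)*64)*(-12) = -1*64*(-12) = -64*(-12) = 768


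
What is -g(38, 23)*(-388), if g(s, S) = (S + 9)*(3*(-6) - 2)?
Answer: -248320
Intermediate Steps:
g(s, S) = -180 - 20*S (g(s, S) = (9 + S)*(-18 - 2) = (9 + S)*(-20) = -180 - 20*S)
-g(38, 23)*(-388) = -(-180 - 20*23)*(-388) = -(-180 - 460)*(-388) = -1*(-640)*(-388) = 640*(-388) = -248320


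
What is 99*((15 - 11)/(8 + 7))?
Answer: 132/5 ≈ 26.400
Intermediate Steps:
99*((15 - 11)/(8 + 7)) = 99*(4/15) = 132/5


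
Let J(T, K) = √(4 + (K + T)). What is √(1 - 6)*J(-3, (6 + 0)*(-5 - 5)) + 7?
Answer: 7 - √295 ≈ -10.176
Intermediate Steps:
J(T, K) = √(4 + K + T)
√(1 - 6)*J(-3, (6 + 0)*(-5 - 5)) + 7 = √(1 - 6)*√(4 + (6 + 0)*(-5 - 5) - 3) + 7 = √(-5)*√(4 + 6*(-10) - 3) + 7 = (I*√5)*√(4 - 60 - 3) + 7 = (I*√5)*√(-59) + 7 = (I*√5)*(I*√59) + 7 = -√295 + 7 = 7 - √295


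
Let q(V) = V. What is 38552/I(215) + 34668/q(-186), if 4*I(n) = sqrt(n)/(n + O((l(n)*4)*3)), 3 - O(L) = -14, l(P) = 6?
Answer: -5778/31 + 35776256*sqrt(215)/215 ≈ 2.4397e+6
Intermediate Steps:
O(L) = 17 (O(L) = 3 - 1*(-14) = 3 + 14 = 17)
I(n) = sqrt(n)/(4*(17 + n)) (I(n) = (sqrt(n)/(n + 17))/4 = (sqrt(n)/(17 + n))/4 = sqrt(n)/(4*(17 + n)))
38552/I(215) + 34668/q(-186) = 38552/((sqrt(215)/(4*(17 + 215)))) + 34668/(-186) = 38552/(((1/4)*sqrt(215)/232)) + 34668*(-1/186) = 38552/(((1/4)*sqrt(215)*(1/232))) - 5778/31 = 38552/((sqrt(215)/928)) - 5778/31 = 38552*(928*sqrt(215)/215) - 5778/31 = 35776256*sqrt(215)/215 - 5778/31 = -5778/31 + 35776256*sqrt(215)/215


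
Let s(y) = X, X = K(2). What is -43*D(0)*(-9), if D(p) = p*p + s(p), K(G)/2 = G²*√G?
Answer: 3096*√2 ≈ 4378.4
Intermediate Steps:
K(G) = 2*G^(5/2) (K(G) = 2*(G²*√G) = 2*G^(5/2))
X = 8*√2 (X = 2*2^(5/2) = 2*(4*√2) = 8*√2 ≈ 11.314)
s(y) = 8*√2
D(p) = p² + 8*√2 (D(p) = p*p + 8*√2 = p² + 8*√2)
-43*D(0)*(-9) = -43*(0² + 8*√2)*(-9) = -43*(0 + 8*√2)*(-9) = -344*√2*(-9) = 3096*√2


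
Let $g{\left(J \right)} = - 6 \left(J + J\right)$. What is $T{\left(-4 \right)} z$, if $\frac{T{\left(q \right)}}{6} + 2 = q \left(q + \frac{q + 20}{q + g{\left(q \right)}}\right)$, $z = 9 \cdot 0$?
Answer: $0$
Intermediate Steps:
$g{\left(J \right)} = - 12 J$ ($g{\left(J \right)} = - 6 \cdot 2 J = - 12 J$)
$z = 0$
$T{\left(q \right)} = -12 + 6 q \left(q - \frac{20 + q}{11 q}\right)$ ($T{\left(q \right)} = -12 + 6 q \left(q + \frac{q + 20}{q - 12 q}\right) = -12 + 6 q \left(q + \frac{20 + q}{\left(-11\right) q}\right) = -12 + 6 q \left(q + \left(20 + q\right) \left(- \frac{1}{11 q}\right)\right) = -12 + 6 q \left(q - \frac{20 + q}{11 q}\right)$)
$T{\left(-4 \right)} z = \left(- \frac{252}{11} + 6 \left(-4\right)^{2} - - \frac{24}{11}\right) 0 = \left(- \frac{252}{11} + 6 \cdot 16 + \frac{24}{11}\right) 0 = \left(- \frac{252}{11} + 96 + \frac{24}{11}\right) 0 = \frac{828}{11} \cdot 0 = 0$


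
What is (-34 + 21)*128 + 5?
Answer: -1659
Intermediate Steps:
(-34 + 21)*128 + 5 = -13*128 + 5 = -1664 + 5 = -1659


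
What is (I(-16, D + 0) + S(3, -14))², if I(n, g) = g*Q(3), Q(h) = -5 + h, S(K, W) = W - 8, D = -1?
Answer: 400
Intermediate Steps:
S(K, W) = -8 + W
I(n, g) = -2*g (I(n, g) = g*(-5 + 3) = g*(-2) = -2*g)
(I(-16, D + 0) + S(3, -14))² = (-2*(-1 + 0) + (-8 - 14))² = (-2*(-1) - 22)² = (2 - 22)² = (-20)² = 400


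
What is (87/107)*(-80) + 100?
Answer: 3740/107 ≈ 34.953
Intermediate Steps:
(87/107)*(-80) + 100 = -6960/107 + 100 = 3740/107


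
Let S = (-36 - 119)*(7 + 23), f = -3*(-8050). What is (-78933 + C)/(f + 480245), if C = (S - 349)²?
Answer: 24911068/504395 ≈ 49.388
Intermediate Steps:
f = 24150
S = -4650 (S = -155*30 = -4650)
C = 24990001 (C = (-4650 - 349)² = (-4999)² = 24990001)
(-78933 + C)/(f + 480245) = (-78933 + 24990001)/(24150 + 480245) = 24911068/504395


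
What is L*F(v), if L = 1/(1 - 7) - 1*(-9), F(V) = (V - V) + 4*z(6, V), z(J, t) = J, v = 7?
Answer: 212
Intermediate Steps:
F(V) = 24 (F(V) = (V - V) + 4*6 = 0 + 24 = 24)
L = 53/6 (L = 1/(-6) + 9 = -⅙ + 9 = 53/6 ≈ 8.8333)
L*F(v) = (53/6)*24 = 212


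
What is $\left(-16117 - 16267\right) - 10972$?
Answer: $-43356$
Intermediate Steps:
$\left(-16117 - 16267\right) - 10972 = -32384 - 10972 = -43356$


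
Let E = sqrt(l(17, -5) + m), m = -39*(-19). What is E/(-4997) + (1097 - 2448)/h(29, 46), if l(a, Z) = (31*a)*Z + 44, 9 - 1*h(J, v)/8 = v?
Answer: 1351/296 - 5*I*sqrt(74)/4997 ≈ 4.5642 - 0.0086075*I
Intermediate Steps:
h(J, v) = 72 - 8*v
l(a, Z) = 44 + 31*Z*a (l(a, Z) = 31*Z*a + 44 = 44 + 31*Z*a)
m = 741
E = 5*I*sqrt(74) (E = sqrt((44 + 31*(-5)*17) + 741) = sqrt((44 - 2635) + 741) = sqrt(-2591 + 741) = sqrt(-1850) = 5*I*sqrt(74) ≈ 43.012*I)
E/(-4997) + (1097 - 2448)/h(29, 46) = (5*I*sqrt(74))/(-4997) + (1097 - 2448)/(72 - 8*46) = (5*I*sqrt(74))*(-1/4997) - 1351/(72 - 368) = -5*I*sqrt(74)/4997 - 1351/(-296) = -5*I*sqrt(74)/4997 - 1351*(-1/296) = -5*I*sqrt(74)/4997 + 1351/296 = 1351/296 - 5*I*sqrt(74)/4997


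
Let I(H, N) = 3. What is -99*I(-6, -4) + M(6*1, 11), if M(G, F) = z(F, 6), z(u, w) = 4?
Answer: -293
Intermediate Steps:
M(G, F) = 4
-99*I(-6, -4) + M(6*1, 11) = -99*3 + 4 = -297 + 4 = -293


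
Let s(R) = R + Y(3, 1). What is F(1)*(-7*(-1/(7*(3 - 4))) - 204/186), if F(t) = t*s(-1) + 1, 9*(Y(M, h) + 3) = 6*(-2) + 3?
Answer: 260/31 ≈ 8.3871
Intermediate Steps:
Y(M, h) = -4 (Y(M, h) = -3 + (6*(-2) + 3)/9 = -3 + (-12 + 3)/9 = -3 + (⅑)*(-9) = -3 - 1 = -4)
s(R) = -4 + R (s(R) = R - 4 = -4 + R)
F(t) = 1 - 5*t (F(t) = t*(-4 - 1) + 1 = t*(-5) + 1 = -5*t + 1 = 1 - 5*t)
F(1)*(-7*(-1/(7*(3 - 4))) - 204/186) = (1 - 5*1)*(-7*(-1/(7*(3 - 4))) - 204/186) = (1 - 5)*(-7/((-7*(-1))) - 204*1/186) = -4*(-7/7 - 34/31) = -4*(-7*⅐ - 34/31) = -4*(-1 - 34/31) = -4*(-65/31) = 260/31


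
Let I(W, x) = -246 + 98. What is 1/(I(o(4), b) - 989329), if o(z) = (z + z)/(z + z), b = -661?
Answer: -1/989477 ≈ -1.0106e-6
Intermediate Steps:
o(z) = 1 (o(z) = (2*z)/((2*z)) = (2*z)*(1/(2*z)) = 1)
I(W, x) = -148
1/(I(o(4), b) - 989329) = 1/(-148 - 989329) = 1/(-989477) = -1/989477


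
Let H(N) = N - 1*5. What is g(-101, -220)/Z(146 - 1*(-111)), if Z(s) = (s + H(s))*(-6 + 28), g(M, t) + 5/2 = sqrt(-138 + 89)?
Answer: -5/22396 + 7*I/11198 ≈ -0.00022325 + 0.00062511*I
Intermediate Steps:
H(N) = -5 + N (H(N) = N - 5 = -5 + N)
g(M, t) = -5/2 + 7*I (g(M, t) = -5/2 + sqrt(-138 + 89) = -5/2 + sqrt(-49) = -5/2 + 7*I)
Z(s) = -110 + 44*s (Z(s) = (s + (-5 + s))*(-6 + 28) = (-5 + 2*s)*22 = -110 + 44*s)
g(-101, -220)/Z(146 - 1*(-111)) = (-5/2 + 7*I)/(-110 + 44*(146 - 1*(-111))) = (-5/2 + 7*I)/(-110 + 44*(146 + 111)) = (-5/2 + 7*I)/(-110 + 44*257) = (-5/2 + 7*I)/(-110 + 11308) = (-5/2 + 7*I)/11198 = (-5/2 + 7*I)*(1/11198) = -5/22396 + 7*I/11198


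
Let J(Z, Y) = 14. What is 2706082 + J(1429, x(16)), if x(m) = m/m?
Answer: 2706096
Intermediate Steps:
x(m) = 1
2706082 + J(1429, x(16)) = 2706082 + 14 = 2706096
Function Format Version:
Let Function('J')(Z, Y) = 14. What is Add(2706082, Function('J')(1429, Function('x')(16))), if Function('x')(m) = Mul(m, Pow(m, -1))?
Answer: 2706096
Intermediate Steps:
Function('x')(m) = 1
Add(2706082, Function('J')(1429, Function('x')(16))) = Add(2706082, 14) = 2706096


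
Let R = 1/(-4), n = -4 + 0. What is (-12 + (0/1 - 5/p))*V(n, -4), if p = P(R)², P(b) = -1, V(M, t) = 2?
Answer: -34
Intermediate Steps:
n = -4
R = -¼ ≈ -0.25000
p = 1 (p = (-1)² = 1)
(-12 + (0/1 - 5/p))*V(n, -4) = (-12 + (0/1 - 5/1))*2 = (-12 + (0*1 - 5*1))*2 = (-12 + (0 - 5))*2 = (-12 - 5)*2 = -17*2 = -34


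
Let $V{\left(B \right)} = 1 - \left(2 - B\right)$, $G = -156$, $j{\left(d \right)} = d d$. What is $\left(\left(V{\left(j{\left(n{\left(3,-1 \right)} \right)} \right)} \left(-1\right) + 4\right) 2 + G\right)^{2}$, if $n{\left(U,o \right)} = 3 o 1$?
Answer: $26896$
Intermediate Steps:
$n{\left(U,o \right)} = 3 o$
$j{\left(d \right)} = d^{2}$
$V{\left(B \right)} = -1 + B$ ($V{\left(B \right)} = 1 + \left(-2 + B\right) = -1 + B$)
$\left(\left(V{\left(j{\left(n{\left(3,-1 \right)} \right)} \right)} \left(-1\right) + 4\right) 2 + G\right)^{2} = \left(\left(\left(-1 + \left(3 \left(-1\right)\right)^{2}\right) \left(-1\right) + 4\right) 2 - 156\right)^{2} = \left(\left(\left(-1 + \left(-3\right)^{2}\right) \left(-1\right) + 4\right) 2 - 156\right)^{2} = \left(\left(\left(-1 + 9\right) \left(-1\right) + 4\right) 2 - 156\right)^{2} = \left(\left(8 \left(-1\right) + 4\right) 2 - 156\right)^{2} = \left(\left(-8 + 4\right) 2 - 156\right)^{2} = \left(\left(-4\right) 2 - 156\right)^{2} = \left(-8 - 156\right)^{2} = \left(-164\right)^{2} = 26896$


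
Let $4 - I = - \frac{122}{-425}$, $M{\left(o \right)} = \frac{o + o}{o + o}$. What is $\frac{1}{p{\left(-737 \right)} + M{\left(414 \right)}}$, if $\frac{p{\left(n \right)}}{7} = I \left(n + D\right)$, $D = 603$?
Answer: $- \frac{425}{1479739} \approx -0.00028721$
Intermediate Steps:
$M{\left(o \right)} = 1$ ($M{\left(o \right)} = \frac{2 o}{2 o} = 2 o \frac{1}{2 o} = 1$)
$I = \frac{1578}{425}$ ($I = 4 - - \frac{122}{-425} = 4 - \left(-122\right) \left(- \frac{1}{425}\right) = 4 - \frac{122}{425} = \frac{1578}{425} \approx 3.7129$)
$p{\left(n \right)} = \frac{6660738}{425} + \frac{11046 n}{425}$ ($p{\left(n \right)} = 7 \frac{1578 \left(n + 603\right)}{425} = 7 \frac{1578 \left(603 + n\right)}{425} = 7 \left(\frac{951534}{425} + \frac{1578 n}{425}\right) = \frac{6660738}{425} + \frac{11046 n}{425}$)
$\frac{1}{p{\left(-737 \right)} + M{\left(414 \right)}} = \frac{1}{\left(\frac{6660738}{425} + \frac{11046}{425} \left(-737\right)\right) + 1} = \frac{1}{\left(\frac{6660738}{425} - \frac{8140902}{425}\right) + 1} = \frac{1}{- \frac{1480164}{425} + 1} = \frac{1}{- \frac{1479739}{425}} = - \frac{425}{1479739}$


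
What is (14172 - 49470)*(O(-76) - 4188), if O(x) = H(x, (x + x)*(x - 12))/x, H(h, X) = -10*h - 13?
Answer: 5630648715/38 ≈ 1.4817e+8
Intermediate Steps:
H(h, X) = -13 - 10*h
O(x) = (-13 - 10*x)/x
(14172 - 49470)*(O(-76) - 4188) = (14172 - 49470)*((-10 - 13/(-76)) - 4188) = -35298*((-10 - 13*(-1/76)) - 4188) = -35298*((-10 + 13/76) - 4188) = -35298*(-747/76 - 4188) = -35298*(-319035/76) = 5630648715/38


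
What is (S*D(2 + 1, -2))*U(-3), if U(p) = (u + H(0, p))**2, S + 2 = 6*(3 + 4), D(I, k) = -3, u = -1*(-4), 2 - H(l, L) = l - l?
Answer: -4320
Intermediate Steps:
H(l, L) = 2 (H(l, L) = 2 - (l - l) = 2 - 1*0 = 2 + 0 = 2)
u = 4
S = 40 (S = -2 + 6*(3 + 4) = -2 + 6*7 = -2 + 42 = 40)
U(p) = 36 (U(p) = (4 + 2)**2 = 6**2 = 36)
(S*D(2 + 1, -2))*U(-3) = (40*(-3))*36 = -120*36 = -4320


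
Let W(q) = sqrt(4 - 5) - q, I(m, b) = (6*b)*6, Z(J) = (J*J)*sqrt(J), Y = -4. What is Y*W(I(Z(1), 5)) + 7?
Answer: 727 - 4*I ≈ 727.0 - 4.0*I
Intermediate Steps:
Z(J) = J**(5/2) (Z(J) = J**2*sqrt(J) = J**(5/2))
I(m, b) = 36*b
W(q) = I - q (W(q) = sqrt(-1) - q = I - q)
Y*W(I(Z(1), 5)) + 7 = -4*(I - 36*5) + 7 = -4*(I - 1*180) + 7 = -4*(I - 180) + 7 = -4*(-180 + I) + 7 = (720 - 4*I) + 7 = 727 - 4*I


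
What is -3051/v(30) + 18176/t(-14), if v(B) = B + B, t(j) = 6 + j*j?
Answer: 79043/2020 ≈ 39.130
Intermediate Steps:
t(j) = 6 + j**2
v(B) = 2*B
-3051/v(30) + 18176/t(-14) = -3051/(2*30) + 18176/(6 + (-14)**2) = -3051/60 + 18176/(6 + 196) = -3051*1/60 + 18176/202 = -1017/20 + 18176*(1/202) = -1017/20 + 9088/101 = 79043/2020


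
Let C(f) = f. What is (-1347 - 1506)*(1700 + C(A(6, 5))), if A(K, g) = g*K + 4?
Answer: -4947102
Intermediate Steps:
A(K, g) = 4 + K*g (A(K, g) = K*g + 4 = 4 + K*g)
(-1347 - 1506)*(1700 + C(A(6, 5))) = (-1347 - 1506)*(1700 + (4 + 6*5)) = -2853*(1700 + (4 + 30)) = -2853*(1700 + 34) = -2853*1734 = -4947102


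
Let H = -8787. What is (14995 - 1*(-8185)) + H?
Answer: 14393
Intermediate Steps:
(14995 - 1*(-8185)) + H = (14995 - 1*(-8185)) - 8787 = (14995 + 8185) - 8787 = 23180 - 8787 = 14393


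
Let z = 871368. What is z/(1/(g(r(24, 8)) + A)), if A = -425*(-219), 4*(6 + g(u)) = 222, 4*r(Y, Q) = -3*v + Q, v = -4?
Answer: 81145709316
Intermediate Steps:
r(Y, Q) = 3 + Q/4 (r(Y, Q) = (-3*(-4) + Q)/4 = (12 + Q)/4 = 3 + Q/4)
g(u) = 99/2 (g(u) = -6 + (1/4)*222 = -6 + 111/2 = 99/2)
A = 93075
z/(1/(g(r(24, 8)) + A)) = 871368/(1/(99/2 + 93075)) = 871368/(1/(186249/2)) = 871368/(2/186249) = 871368*(186249/2) = 81145709316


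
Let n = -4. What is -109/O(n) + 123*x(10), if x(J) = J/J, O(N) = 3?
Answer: 260/3 ≈ 86.667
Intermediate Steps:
x(J) = 1
-109/O(n) + 123*x(10) = -109/3 + 123*1 = -109*1/3 + 123 = -109/3 + 123 = 260/3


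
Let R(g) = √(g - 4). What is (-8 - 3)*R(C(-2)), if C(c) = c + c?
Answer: -22*I*√2 ≈ -31.113*I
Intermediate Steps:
C(c) = 2*c
R(g) = √(-4 + g)
(-8 - 3)*R(C(-2)) = (-8 - 3)*√(-4 + 2*(-2)) = -11*√(-4 - 4) = -22*I*√2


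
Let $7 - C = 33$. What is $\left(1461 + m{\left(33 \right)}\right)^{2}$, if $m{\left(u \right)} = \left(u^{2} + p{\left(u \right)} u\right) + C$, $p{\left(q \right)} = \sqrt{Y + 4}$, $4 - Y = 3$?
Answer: $6376021 + 166584 \sqrt{5} \approx 6.7485 \cdot 10^{6}$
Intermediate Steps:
$Y = 1$ ($Y = 4 - 3 = 1$)
$C = -26$ ($C = 7 - 33 = -26$)
$p{\left(q \right)} = \sqrt{5}$ ($p{\left(q \right)} = \sqrt{1 + 4} = \sqrt{5}$)
$m{\left(u \right)} = -26 + u^{2} + u \sqrt{5}$ ($m{\left(u \right)} = \left(u^{2} + \sqrt{5} u\right) - 26 = \left(u^{2} + u \sqrt{5}\right) - 26 = -26 + u^{2} + u \sqrt{5}$)
$\left(1461 + m{\left(33 \right)}\right)^{2} = \left(1461 + \left(-26 + 33^{2} + 33 \sqrt{5}\right)\right)^{2} = \left(1461 + \left(-26 + 1089 + 33 \sqrt{5}\right)\right)^{2} = \left(1461 + \left(1063 + 33 \sqrt{5}\right)\right)^{2} = \left(2524 + 33 \sqrt{5}\right)^{2}$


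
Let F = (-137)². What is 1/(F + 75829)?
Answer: 1/94598 ≈ 1.0571e-5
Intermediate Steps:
F = 18769
1/(F + 75829) = 1/(18769 + 75829) = 1/94598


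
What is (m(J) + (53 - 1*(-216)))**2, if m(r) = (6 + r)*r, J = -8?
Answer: 81225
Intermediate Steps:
m(r) = r*(6 + r)
(m(J) + (53 - 1*(-216)))**2 = (-8*(6 - 8) + (53 - 1*(-216)))**2 = (-8*(-2) + (53 + 216))**2 = (16 + 269)**2 = 285**2 = 81225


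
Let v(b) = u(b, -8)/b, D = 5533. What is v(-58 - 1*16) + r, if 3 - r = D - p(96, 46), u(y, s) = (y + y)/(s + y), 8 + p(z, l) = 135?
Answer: -221524/41 ≈ -5403.0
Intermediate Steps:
p(z, l) = 127 (p(z, l) = -8 + 135 = 127)
u(y, s) = 2*y/(s + y) (u(y, s) = (2*y)/(s + y) = 2*y/(s + y))
v(b) = 2/(-8 + b) (v(b) = (2*b/(-8 + b))/b = 2/(-8 + b))
r = -5403 (r = 3 - (5533 - 1*127) = 3 - (5533 - 127) = 3 - 1*5406 = 3 - 5406 = -5403)
v(-58 - 1*16) + r = 2/(-8 + (-58 - 1*16)) - 5403 = 2/(-8 + (-58 - 16)) - 5403 = 2/(-8 - 74) - 5403 = 2/(-82) - 5403 = 2*(-1/82) - 5403 = -1/41 - 5403 = -221524/41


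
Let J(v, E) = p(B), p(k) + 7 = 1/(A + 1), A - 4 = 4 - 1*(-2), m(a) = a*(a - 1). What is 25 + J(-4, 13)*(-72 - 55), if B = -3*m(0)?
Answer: 9927/11 ≈ 902.45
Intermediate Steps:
m(a) = a*(-1 + a)
B = 0 (B = -0*(-1 + 0) = -0*(-1) = -3*0 = 0)
A = 10 (A = 4 + (4 - 1*(-2)) = 4 + (4 + 2) = 4 + 6 = 10)
p(k) = -76/11 (p(k) = -7 + 1/(10 + 1) = -7 + 1/11 = -76/11)
J(v, E) = -76/11
25 + J(-4, 13)*(-72 - 55) = 25 - 76*(-72 - 55)/11 = 25 - 76/11*(-127) = 25 + 9652/11 = 9927/11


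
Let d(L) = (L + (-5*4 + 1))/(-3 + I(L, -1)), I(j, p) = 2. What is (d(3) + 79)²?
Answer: 9025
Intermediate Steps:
d(L) = 19 - L (d(L) = (L + (-5*4 + 1))/(-3 + 2) = (L + (-20 + 1))/(-1) = (L - 19)*(-1) = (-19 + L)*(-1) = 19 - L)
(d(3) + 79)² = ((19 - 1*3) + 79)² = ((19 - 3) + 79)² = (16 + 79)² = 95² = 9025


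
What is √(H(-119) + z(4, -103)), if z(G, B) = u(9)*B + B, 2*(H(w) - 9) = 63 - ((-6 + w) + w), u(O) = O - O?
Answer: √238/2 ≈ 7.7136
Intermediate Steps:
u(O) = 0
H(w) = 87/2 - w (H(w) = 9 + (63 - ((-6 + w) + w))/2 = 9 + (63 - (-6 + 2*w))/2 = 9 + (63 + (6 - 2*w))/2 = 9 + (69 - 2*w)/2 = 9 + (69/2 - w) = 87/2 - w)
z(G, B) = B (z(G, B) = 0*B + B = 0 + B = B)
√(H(-119) + z(4, -103)) = √((87/2 - 1*(-119)) - 103) = √((87/2 + 119) - 103) = √(325/2 - 103) = √(119/2) = √238/2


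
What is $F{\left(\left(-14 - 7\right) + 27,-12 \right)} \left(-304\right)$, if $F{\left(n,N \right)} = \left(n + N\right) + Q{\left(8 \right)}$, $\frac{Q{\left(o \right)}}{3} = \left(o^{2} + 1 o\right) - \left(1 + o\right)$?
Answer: $-55632$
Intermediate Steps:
$Q{\left(o \right)} = -3 + 3 o^{2}$ ($Q{\left(o \right)} = 3 \left(\left(o^{2} + 1 o\right) - \left(1 + o\right)\right) = 3 \left(\left(o^{2} + o\right) - \left(1 + o\right)\right) = 3 \left(\left(o + o^{2}\right) - \left(1 + o\right)\right) = 3 \left(-1 + o^{2}\right) = -3 + 3 o^{2}$)
$F{\left(n,N \right)} = 189 + N + n$ ($F{\left(n,N \right)} = \left(n + N\right) - \left(3 - 3 \cdot 8^{2}\right) = \left(N + n\right) + \left(-3 + 3 \cdot 64\right) = \left(N + n\right) + \left(-3 + 192\right) = \left(N + n\right) + 189 = 189 + N + n$)
$F{\left(\left(-14 - 7\right) + 27,-12 \right)} \left(-304\right) = \left(189 - 12 + \left(\left(-14 - 7\right) + 27\right)\right) \left(-304\right) = \left(189 - 12 + \left(-21 + 27\right)\right) \left(-304\right) = \left(189 - 12 + 6\right) \left(-304\right) = 183 \left(-304\right) = -55632$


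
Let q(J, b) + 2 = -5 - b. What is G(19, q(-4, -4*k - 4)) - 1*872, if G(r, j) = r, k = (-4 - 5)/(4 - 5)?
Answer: -853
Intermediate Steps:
k = 9 (k = -9/(-1) = -9*(-1) = 9)
q(J, b) = -7 - b (q(J, b) = -2 + (-5 - b) = -7 - b)
G(19, q(-4, -4*k - 4)) - 1*872 = 19 - 1*872 = 19 - 872 = -853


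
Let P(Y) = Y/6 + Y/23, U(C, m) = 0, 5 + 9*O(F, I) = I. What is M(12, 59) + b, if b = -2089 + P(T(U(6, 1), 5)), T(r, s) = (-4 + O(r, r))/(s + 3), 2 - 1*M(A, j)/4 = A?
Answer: -21154933/9936 ≈ -2129.1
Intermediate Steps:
O(F, I) = -5/9 + I/9
M(A, j) = 8 - 4*A
T(r, s) = (-41/9 + r/9)/(3 + s) (T(r, s) = (-4 + (-5/9 + r/9))/(s + 3) = (-41/9 + r/9)/(3 + s))
P(Y) = 29*Y/138 (P(Y) = Y*(⅙) + Y*(1/23) = Y/6 + Y/23 = 29*Y/138)
b = -20757493/9936 (b = -2089 + 29*((-41 + 0)/(9*(3 + 5)))/138 = -2089 + 29*((⅑)*(-41)/8)/138 = -2089 + 29*((⅑)*(⅛)*(-41))/138 = -2089 + (29/138)*(-41/72) = -2089 - 1189/9936 = -20757493/9936 ≈ -2089.1)
M(12, 59) + b = (8 - 4*12) - 20757493/9936 = (8 - 48) - 20757493/9936 = -40 - 20757493/9936 = -21154933/9936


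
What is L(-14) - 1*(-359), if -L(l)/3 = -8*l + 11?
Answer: -10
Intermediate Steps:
L(l) = -33 + 24*l (L(l) = -3*(-8*l + 11) = -3*(11 - 8*l) = -33 + 24*l)
L(-14) - 1*(-359) = (-33 + 24*(-14)) - 1*(-359) = (-33 - 336) + 359 = -369 + 359 = -10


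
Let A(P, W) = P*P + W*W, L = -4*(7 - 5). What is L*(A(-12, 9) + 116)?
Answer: -2728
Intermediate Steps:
L = -8 (L = -4*2 = -8)
A(P, W) = P² + W²
L*(A(-12, 9) + 116) = -8*(((-12)² + 9²) + 116) = -8*((144 + 81) + 116) = -8*(225 + 116) = -8*341 = -2728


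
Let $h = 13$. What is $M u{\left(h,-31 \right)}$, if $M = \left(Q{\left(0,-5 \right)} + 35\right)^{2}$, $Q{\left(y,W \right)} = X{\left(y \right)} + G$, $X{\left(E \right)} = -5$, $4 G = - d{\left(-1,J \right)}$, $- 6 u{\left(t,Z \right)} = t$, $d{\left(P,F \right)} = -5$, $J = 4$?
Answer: $- \frac{203125}{96} \approx -2115.9$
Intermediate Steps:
$u{\left(t,Z \right)} = - \frac{t}{6}$
$G = \frac{5}{4}$ ($G = \frac{\left(-1\right) \left(-5\right)}{4} = \frac{1}{4} \cdot 5 = \frac{5}{4} \approx 1.25$)
$Q{\left(y,W \right)} = - \frac{15}{4}$ ($Q{\left(y,W \right)} = -5 + \frac{5}{4} = - \frac{15}{4}$)
$M = \frac{15625}{16}$ ($M = \left(- \frac{15}{4} + 35\right)^{2} = \left(\frac{125}{4}\right)^{2} = \frac{15625}{16} \approx 976.56$)
$M u{\left(h,-31 \right)} = \frac{15625 \left(\left(- \frac{1}{6}\right) 13\right)}{16} = \frac{15625}{16} \left(- \frac{13}{6}\right) = - \frac{203125}{96}$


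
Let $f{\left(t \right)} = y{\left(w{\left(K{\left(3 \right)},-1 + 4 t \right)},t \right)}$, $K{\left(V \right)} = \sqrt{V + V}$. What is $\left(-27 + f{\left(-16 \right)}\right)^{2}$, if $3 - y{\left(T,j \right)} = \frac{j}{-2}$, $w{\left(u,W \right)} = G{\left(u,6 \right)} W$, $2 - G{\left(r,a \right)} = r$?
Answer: $1024$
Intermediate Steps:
$G{\left(r,a \right)} = 2 - r$
$K{\left(V \right)} = \sqrt{2} \sqrt{V}$ ($K{\left(V \right)} = \sqrt{2 V} = \sqrt{2} \sqrt{V}$)
$w{\left(u,W \right)} = W \left(2 - u\right)$ ($w{\left(u,W \right)} = \left(2 - u\right) W = W \left(2 - u\right)$)
$y{\left(T,j \right)} = 3 + \frac{j}{2}$ ($y{\left(T,j \right)} = 3 - \frac{j}{-2} = 3 - j \left(- \frac{1}{2}\right) = 3 - - \frac{j}{2} = 3 + \frac{j}{2}$)
$f{\left(t \right)} = 3 + \frac{t}{2}$
$\left(-27 + f{\left(-16 \right)}\right)^{2} = \left(-27 + \left(3 + \frac{1}{2} \left(-16\right)\right)\right)^{2} = \left(-27 + \left(3 - 8\right)\right)^{2} = \left(-27 - 5\right)^{2} = \left(-32\right)^{2} = 1024$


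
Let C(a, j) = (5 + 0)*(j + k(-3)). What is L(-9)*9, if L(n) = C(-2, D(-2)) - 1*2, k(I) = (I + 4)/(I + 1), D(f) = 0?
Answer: -81/2 ≈ -40.500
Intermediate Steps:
k(I) = (4 + I)/(1 + I)
C(a, j) = -5/2 + 5*j (C(a, j) = (5 + 0)*(j + (4 - 3)/(1 - 3)) = 5*(j + 1/(-2)) = 5*(j - 1/2*1) = 5*(j - 1/2) = 5*(-1/2 + j) = -5/2 + 5*j)
L(n) = -9/2 (L(n) = (-5/2 + 5*0) - 1*2 = (-5/2 + 0) - 2 = -5/2 - 2 = -9/2)
L(-9)*9 = -9/2*9 = -81/2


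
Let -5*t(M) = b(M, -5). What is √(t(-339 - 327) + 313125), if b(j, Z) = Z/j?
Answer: √15432052426/222 ≈ 559.58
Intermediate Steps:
t(M) = 1/M (t(M) = -(-1)/M = 1/M)
√(t(-339 - 327) + 313125) = √(1/(-339 - 327) + 313125) = √(1/(-666) + 313125) = √(-1/666 + 313125) = √(208541249/666) = √15432052426/222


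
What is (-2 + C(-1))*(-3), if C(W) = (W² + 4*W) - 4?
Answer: 27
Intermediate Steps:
C(W) = -4 + W² + 4*W
(-2 + C(-1))*(-3) = (-2 + (-4 + (-1)² + 4*(-1)))*(-3) = (-2 + (-4 + 1 - 4))*(-3) = (-2 - 7)*(-3) = -9*(-3) = 27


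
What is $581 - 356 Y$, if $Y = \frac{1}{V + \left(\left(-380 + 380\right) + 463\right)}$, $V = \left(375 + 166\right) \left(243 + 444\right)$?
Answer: $\frac{108103587}{186065} \approx 581.0$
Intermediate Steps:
$V = 371667$ ($V = 541 \cdot 687 = 371667$)
$Y = \frac{1}{372130}$ ($Y = \frac{1}{371667 + \left(\left(-380 + 380\right) + 463\right)} = \frac{1}{371667 + \left(0 + 463\right)} = \frac{1}{371667 + 463} = \frac{1}{372130} \approx 2.6872 \cdot 10^{-6}$)
$581 - 356 Y = 581 - \frac{178}{186065} = \frac{108103587}{186065}$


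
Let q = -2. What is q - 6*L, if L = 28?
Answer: -170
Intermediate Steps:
q - 6*L = -2 - 6*28 = -2 - 168 = -170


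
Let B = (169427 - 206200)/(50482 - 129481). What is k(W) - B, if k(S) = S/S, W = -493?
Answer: 42226/78999 ≈ 0.53451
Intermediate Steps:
B = 36773/78999 (B = -36773/(-78999) = -36773*(-1/78999) = 36773/78999 ≈ 0.46549)
k(S) = 1
k(W) - B = 1 - 1*36773/78999 = 1 - 36773/78999 = 42226/78999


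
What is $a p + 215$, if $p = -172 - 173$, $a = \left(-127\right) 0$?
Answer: $215$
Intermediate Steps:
$a = 0$
$p = -345$
$a p + 215 = 0 \left(-345\right) + 215 = 0 + 215 = 215$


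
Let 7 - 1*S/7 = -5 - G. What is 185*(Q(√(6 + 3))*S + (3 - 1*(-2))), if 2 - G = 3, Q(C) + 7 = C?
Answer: -56055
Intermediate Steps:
Q(C) = -7 + C
G = -1 (G = 2 - 1*3 = 2 - 3 = -1)
S = 77 (S = 49 - 7*(-5 - 1*(-1)) = 49 - 7*(-5 + 1) = 49 - 7*(-4) = 49 + 28 = 77)
185*(Q(√(6 + 3))*S + (3 - 1*(-2))) = 185*((-7 + √(6 + 3))*77 + (3 - 1*(-2))) = 185*((-7 + √9)*77 + (3 + 2)) = 185*((-7 + 3)*77 + 5) = 185*(-4*77 + 5) = 185*(-308 + 5) = 185*(-303) = -56055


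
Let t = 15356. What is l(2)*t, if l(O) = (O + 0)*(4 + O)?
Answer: 184272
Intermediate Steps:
l(O) = O*(4 + O)
l(2)*t = (2*(4 + 2))*15356 = (2*6)*15356 = 12*15356 = 184272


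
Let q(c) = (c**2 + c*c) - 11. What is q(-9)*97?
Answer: 14647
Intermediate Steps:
q(c) = -11 + 2*c**2 (q(c) = (c**2 + c**2) - 11 = 2*c**2 - 11 = -11 + 2*c**2)
q(-9)*97 = (-11 + 2*(-9)**2)*97 = (-11 + 2*81)*97 = (-11 + 162)*97 = 151*97 = 14647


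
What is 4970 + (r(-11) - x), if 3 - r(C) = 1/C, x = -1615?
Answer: 72469/11 ≈ 6588.1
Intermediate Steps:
r(C) = 3 - 1/C
4970 + (r(-11) - x) = 4970 + ((3 - 1/(-11)) - 1*(-1615)) = 4970 + ((3 - 1*(-1/11)) + 1615) = 4970 + ((3 + 1/11) + 1615) = 4970 + (34/11 + 1615) = 4970 + 17799/11 = 72469/11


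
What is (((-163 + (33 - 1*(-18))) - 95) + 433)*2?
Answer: 452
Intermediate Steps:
(((-163 + (33 - 1*(-18))) - 95) + 433)*2 = (((-163 + (33 + 18)) - 95) + 433)*2 = (((-163 + 51) - 95) + 433)*2 = ((-112 - 95) + 433)*2 = (-207 + 433)*2 = 226*2 = 452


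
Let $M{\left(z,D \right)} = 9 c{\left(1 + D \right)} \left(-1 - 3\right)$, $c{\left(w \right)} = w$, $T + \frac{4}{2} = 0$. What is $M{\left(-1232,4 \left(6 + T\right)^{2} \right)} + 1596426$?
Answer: $1594086$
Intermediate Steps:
$T = -2$ ($T = -2 + 0 = -2$)
$M{\left(z,D \right)} = -36 - 36 D$ ($M{\left(z,D \right)} = 9 \left(1 + D\right) \left(-1 - 3\right) = \left(9 + 9 D\right) \left(-1 - 3\right) = \left(9 + 9 D\right) \left(-4\right) = -36 - 36 D$)
$M{\left(-1232,4 \left(6 + T\right)^{2} \right)} + 1596426 = \left(-36 - 36 \cdot 4 \left(6 - 2\right)^{2}\right) + 1596426 = \left(-36 - 36 \cdot 4 \cdot 4^{2}\right) + 1596426 = \left(-36 - 36 \cdot 4 \cdot 16\right) + 1596426 = \left(-36 - 2304\right) + 1596426 = -2340 + 1596426 = 1594086$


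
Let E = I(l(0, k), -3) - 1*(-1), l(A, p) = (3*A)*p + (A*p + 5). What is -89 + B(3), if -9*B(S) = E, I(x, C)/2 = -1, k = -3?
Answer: -800/9 ≈ -88.889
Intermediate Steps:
l(A, p) = 5 + 4*A*p (l(A, p) = 3*A*p + (5 + A*p) = 5 + 4*A*p)
I(x, C) = -2 (I(x, C) = 2*(-1) = -2)
E = -1 (E = -2 - 1*(-1) = -2 + 1 = -1)
B(S) = ⅑ (B(S) = -⅑*(-1) = ⅑)
-89 + B(3) = -89 + ⅑ = -800/9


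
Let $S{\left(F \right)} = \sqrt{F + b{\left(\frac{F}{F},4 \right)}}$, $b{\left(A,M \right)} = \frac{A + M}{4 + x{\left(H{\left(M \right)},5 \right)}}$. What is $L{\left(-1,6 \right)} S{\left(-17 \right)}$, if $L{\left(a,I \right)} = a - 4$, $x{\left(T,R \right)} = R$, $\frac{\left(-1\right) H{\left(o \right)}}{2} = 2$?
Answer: $- \frac{10 i \sqrt{37}}{3} \approx - 20.276 i$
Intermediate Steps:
$H{\left(o \right)} = -4$ ($H{\left(o \right)} = \left(-2\right) 2 = -4$)
$b{\left(A,M \right)} = \frac{A}{9} + \frac{M}{9}$ ($b{\left(A,M \right)} = \frac{A + M}{4 + 5} = \frac{A + M}{9} = \left(A + M\right) \frac{1}{9} = \frac{A}{9} + \frac{M}{9}$)
$L{\left(a,I \right)} = -4 + a$
$S{\left(F \right)} = \sqrt{\frac{5}{9} + F}$ ($S{\left(F \right)} = \sqrt{F + \left(\frac{F \frac{1}{F}}{9} + \frac{1}{9} \cdot 4\right)} = \sqrt{F + \left(\frac{1}{9} \cdot 1 + \frac{4}{9}\right)} = \sqrt{F + \left(\frac{1}{9} + \frac{4}{9}\right)} = \sqrt{F + \frac{5}{9}} = \sqrt{\frac{5}{9} + F}$)
$L{\left(-1,6 \right)} S{\left(-17 \right)} = \left(-4 - 1\right) \frac{\sqrt{5 + 9 \left(-17\right)}}{3} = - 5 \frac{\sqrt{5 - 153}}{3} = - 5 \frac{\sqrt{-148}}{3} = - 5 \frac{2 i \sqrt{37}}{3} = - \frac{10 i \sqrt{37}}{3}$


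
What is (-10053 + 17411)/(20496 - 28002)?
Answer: -3679/3753 ≈ -0.98028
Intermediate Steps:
(-10053 + 17411)/(20496 - 28002) = 7358/(-7506) = 7358*(-1/7506) = -3679/3753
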